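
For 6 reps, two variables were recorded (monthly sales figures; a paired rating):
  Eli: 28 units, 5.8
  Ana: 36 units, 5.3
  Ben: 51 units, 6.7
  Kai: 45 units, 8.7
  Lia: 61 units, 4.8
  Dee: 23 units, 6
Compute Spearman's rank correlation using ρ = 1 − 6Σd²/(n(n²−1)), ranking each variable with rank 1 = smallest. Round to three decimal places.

-0.143

Ranks of variable 1: 2, 3, 5, 4, 6, 1
Ranks of variable 2: 3, 2, 5, 6, 1, 4
d = r₁ − r₂: -1, 1, 0, -2, 5, -3
d²: 1, 1, 0, 4, 25, 9; Σd² = 40
ρ = 1 − 6·40/(6·35) = 1 − 240/210 = -0.143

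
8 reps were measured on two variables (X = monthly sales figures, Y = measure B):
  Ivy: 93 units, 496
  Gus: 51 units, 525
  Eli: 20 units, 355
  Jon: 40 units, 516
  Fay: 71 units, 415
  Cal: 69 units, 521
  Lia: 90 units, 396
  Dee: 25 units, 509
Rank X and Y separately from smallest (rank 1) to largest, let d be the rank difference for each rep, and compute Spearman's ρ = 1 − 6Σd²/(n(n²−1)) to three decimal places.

-0.048

Ranks of variable 1: 8, 4, 1, 3, 6, 5, 7, 2
Ranks of variable 2: 4, 8, 1, 6, 3, 7, 2, 5
d = r₁ − r₂: 4, -4, 0, -3, 3, -2, 5, -3
d²: 16, 16, 0, 9, 9, 4, 25, 9; Σd² = 88
ρ = 1 − 6·88/(8·63) = 1 − 528/504 = -0.048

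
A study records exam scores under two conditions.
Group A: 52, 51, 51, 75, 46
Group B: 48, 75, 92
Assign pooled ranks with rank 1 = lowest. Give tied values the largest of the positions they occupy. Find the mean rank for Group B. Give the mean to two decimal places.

5.67

Sorted (ascending): 46, 48, 51, 51, 52, 75, 75, 92
The 2 values of 51 occupy positions 3–4 → each gets rank 4.
The 2 values of 75 occupy positions 6–7 → each gets rank 7.
Group B values → pooled ranks: 48→2, 75→7, 92→8
Mean rank = (2 + 7 + 8) / 3 = 5.67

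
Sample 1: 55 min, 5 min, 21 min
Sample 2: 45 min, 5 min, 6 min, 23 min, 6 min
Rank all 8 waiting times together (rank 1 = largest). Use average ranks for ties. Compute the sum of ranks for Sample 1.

Sorted (descending): 55, 45, 23, 21, 6, 6, 5, 5
The 2 values of 6 occupy positions 5–6 → average rank (5+6)/2 = 5.5.
The 2 values of 5 occupy positions 7–8 → average rank (7+8)/2 = 7.5.
Sample 1 values → pooled ranks: 55→1, 5→7.5, 21→4
Rank sum = 1 + 7.5 + 4 = 12.5

12.5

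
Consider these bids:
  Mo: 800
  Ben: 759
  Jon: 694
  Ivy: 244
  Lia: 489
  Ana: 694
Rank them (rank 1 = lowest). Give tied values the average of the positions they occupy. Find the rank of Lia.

Sorted (ascending): 244, 489, 694, 694, 759, 800
The 2 values of 694 occupy positions 3–4 → average rank (3+4)/2 = 3.5.
Lia has value 489 → rank 2.

2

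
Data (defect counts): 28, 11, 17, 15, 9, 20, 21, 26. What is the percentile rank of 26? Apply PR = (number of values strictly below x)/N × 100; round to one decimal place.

N = 8.
Strictly below 26: 6. Equal to 26: 1.
PR = 6/8 × 100 = 75.0

75.0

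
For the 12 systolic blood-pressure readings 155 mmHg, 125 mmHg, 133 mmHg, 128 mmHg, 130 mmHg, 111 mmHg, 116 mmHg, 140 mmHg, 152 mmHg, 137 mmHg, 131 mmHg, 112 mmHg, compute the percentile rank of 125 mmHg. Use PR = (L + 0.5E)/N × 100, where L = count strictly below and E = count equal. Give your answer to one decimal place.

N = 12.
Strictly below 125: 3. Equal to 125: 1.
PR = (3 + 0.5·1)/12 × 100 = 29.2

29.2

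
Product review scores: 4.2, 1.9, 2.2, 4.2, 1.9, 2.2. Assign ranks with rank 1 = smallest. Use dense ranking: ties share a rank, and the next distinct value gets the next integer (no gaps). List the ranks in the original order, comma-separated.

3, 1, 2, 3, 1, 2

Sorted (ascending): 1.9, 1.9, 2.2, 2.2, 4.2, 4.2
The 2 values of 1.9 share dense rank 1.
The 2 values of 2.2 share dense rank 2.
The 2 values of 4.2 share dense rank 3.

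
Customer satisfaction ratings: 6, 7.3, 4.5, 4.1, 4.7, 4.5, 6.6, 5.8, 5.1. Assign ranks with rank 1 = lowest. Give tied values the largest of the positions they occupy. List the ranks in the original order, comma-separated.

Sorted (ascending): 4.1, 4.5, 4.5, 4.7, 5.1, 5.8, 6, 6.6, 7.3
The 2 values of 4.5 occupy positions 2–3 → each gets rank 3.

7, 9, 3, 1, 4, 3, 8, 6, 5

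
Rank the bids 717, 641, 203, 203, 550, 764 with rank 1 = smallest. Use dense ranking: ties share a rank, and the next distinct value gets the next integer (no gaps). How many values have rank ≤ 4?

Sorted (ascending): 203, 203, 550, 641, 717, 764
The 2 values of 203 share dense rank 1.
Remaining distinct values take the next consecutive integers.
Ranks ≤ 4: {1, 1, 2, 3, 4} → 5 values.

5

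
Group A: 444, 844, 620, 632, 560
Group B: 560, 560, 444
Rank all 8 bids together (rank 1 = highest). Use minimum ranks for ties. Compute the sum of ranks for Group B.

15

Sorted (descending): 844, 632, 620, 560, 560, 560, 444, 444
The 3 values of 560 occupy positions 4–6 → each gets rank 4.
The 2 values of 444 occupy positions 7–8 → each gets rank 7.
Group B values → pooled ranks: 560→4, 560→4, 444→7
Rank sum = 4 + 4 + 7 = 15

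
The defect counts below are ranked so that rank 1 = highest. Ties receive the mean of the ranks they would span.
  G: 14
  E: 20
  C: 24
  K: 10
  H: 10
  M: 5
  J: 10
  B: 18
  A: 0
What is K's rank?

6

Sorted (descending): 24, 20, 18, 14, 10, 10, 10, 5, 0
The 3 values of 10 occupy positions 5–7 → average rank 6.
K has value 10 → rank 6.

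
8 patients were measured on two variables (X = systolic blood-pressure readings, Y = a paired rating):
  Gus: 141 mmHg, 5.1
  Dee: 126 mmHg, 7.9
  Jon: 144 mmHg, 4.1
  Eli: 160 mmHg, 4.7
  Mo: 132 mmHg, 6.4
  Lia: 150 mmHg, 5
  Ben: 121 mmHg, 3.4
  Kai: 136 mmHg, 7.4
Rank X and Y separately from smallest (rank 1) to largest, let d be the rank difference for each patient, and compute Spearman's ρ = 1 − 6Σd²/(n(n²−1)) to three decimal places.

-0.238

Ranks of variable 1: 5, 2, 6, 8, 3, 7, 1, 4
Ranks of variable 2: 5, 8, 2, 3, 6, 4, 1, 7
d = r₁ − r₂: 0, -6, 4, 5, -3, 3, 0, -3
d²: 0, 36, 16, 25, 9, 9, 0, 9; Σd² = 104
ρ = 1 − 6·104/(8·63) = 1 − 624/504 = -0.238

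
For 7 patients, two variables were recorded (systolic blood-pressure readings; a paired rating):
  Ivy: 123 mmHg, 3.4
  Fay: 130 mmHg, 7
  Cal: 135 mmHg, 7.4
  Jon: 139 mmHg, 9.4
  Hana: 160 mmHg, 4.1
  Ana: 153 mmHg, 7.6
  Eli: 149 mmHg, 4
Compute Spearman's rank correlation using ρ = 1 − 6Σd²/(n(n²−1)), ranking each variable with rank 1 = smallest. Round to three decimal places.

0.250

Ranks of variable 1: 1, 2, 3, 4, 7, 6, 5
Ranks of variable 2: 1, 4, 5, 7, 3, 6, 2
d = r₁ − r₂: 0, -2, -2, -3, 4, 0, 3
d²: 0, 4, 4, 9, 16, 0, 9; Σd² = 42
ρ = 1 − 6·42/(7·48) = 1 − 252/336 = 0.250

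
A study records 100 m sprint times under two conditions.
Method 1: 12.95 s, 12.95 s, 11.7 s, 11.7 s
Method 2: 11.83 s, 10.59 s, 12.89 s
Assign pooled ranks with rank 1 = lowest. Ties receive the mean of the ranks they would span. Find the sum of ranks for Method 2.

10

Sorted (ascending): 10.59, 11.7, 11.7, 11.83, 12.89, 12.95, 12.95
The 2 values of 11.7 occupy positions 2–3 → average rank (2+3)/2 = 2.5.
The 2 values of 12.95 occupy positions 6–7 → average rank (6+7)/2 = 6.5.
Method 2 values → pooled ranks: 11.83→4, 10.59→1, 12.89→5
Rank sum = 4 + 1 + 5 = 10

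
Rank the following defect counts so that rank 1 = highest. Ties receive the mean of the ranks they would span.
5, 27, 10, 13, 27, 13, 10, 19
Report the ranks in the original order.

8, 1.5, 6.5, 4.5, 1.5, 4.5, 6.5, 3

Sorted (descending): 27, 27, 19, 13, 13, 10, 10, 5
The 2 values of 27 occupy positions 1–2 → average rank (1+2)/2 = 1.5.
The 2 values of 13 occupy positions 4–5 → average rank (4+5)/2 = 4.5.
The 2 values of 10 occupy positions 6–7 → average rank (6+7)/2 = 6.5.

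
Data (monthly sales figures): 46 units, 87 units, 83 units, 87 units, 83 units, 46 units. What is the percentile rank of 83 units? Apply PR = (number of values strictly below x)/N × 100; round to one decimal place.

33.3

N = 6.
Strictly below 83: 2. Equal to 83: 2.
PR = 2/6 × 100 = 33.3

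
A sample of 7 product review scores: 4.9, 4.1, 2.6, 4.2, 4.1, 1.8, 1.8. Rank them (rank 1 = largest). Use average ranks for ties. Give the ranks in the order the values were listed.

Sorted (descending): 4.9, 4.2, 4.1, 4.1, 2.6, 1.8, 1.8
The 2 values of 4.1 occupy positions 3–4 → average rank (3+4)/2 = 3.5.
The 2 values of 1.8 occupy positions 6–7 → average rank (6+7)/2 = 6.5.

1, 3.5, 5, 2, 3.5, 6.5, 6.5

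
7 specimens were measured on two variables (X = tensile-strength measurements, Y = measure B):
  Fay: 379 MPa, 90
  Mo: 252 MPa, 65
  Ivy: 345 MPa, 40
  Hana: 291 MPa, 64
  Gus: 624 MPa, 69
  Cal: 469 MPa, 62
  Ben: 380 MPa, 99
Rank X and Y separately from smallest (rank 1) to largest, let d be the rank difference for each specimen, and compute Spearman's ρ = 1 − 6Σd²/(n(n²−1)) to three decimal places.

Ranks of variable 1: 4, 1, 3, 2, 7, 6, 5
Ranks of variable 2: 6, 4, 1, 3, 5, 2, 7
d = r₁ − r₂: -2, -3, 2, -1, 2, 4, -2
d²: 4, 9, 4, 1, 4, 16, 4; Σd² = 42
ρ = 1 − 6·42/(7·48) = 1 − 252/336 = 0.250

0.250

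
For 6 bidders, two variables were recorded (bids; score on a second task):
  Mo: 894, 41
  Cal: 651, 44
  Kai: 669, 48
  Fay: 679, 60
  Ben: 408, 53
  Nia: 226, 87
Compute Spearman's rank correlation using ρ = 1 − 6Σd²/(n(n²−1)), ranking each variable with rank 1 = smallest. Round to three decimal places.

Ranks of variable 1: 6, 3, 4, 5, 2, 1
Ranks of variable 2: 1, 2, 3, 5, 4, 6
d = r₁ − r₂: 5, 1, 1, 0, -2, -5
d²: 25, 1, 1, 0, 4, 25; Σd² = 56
ρ = 1 − 6·56/(6·35) = 1 − 336/210 = -0.600

-0.600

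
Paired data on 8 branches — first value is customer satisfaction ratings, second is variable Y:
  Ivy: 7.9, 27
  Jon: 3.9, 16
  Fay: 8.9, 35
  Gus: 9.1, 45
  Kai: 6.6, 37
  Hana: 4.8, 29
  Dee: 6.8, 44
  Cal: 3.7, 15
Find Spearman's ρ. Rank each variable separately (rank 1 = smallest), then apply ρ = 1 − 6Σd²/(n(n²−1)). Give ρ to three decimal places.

0.738

Ranks of variable 1: 6, 2, 7, 8, 4, 3, 5, 1
Ranks of variable 2: 3, 2, 5, 8, 6, 4, 7, 1
d = r₁ − r₂: 3, 0, 2, 0, -2, -1, -2, 0
d²: 9, 0, 4, 0, 4, 1, 4, 0; Σd² = 22
ρ = 1 − 6·22/(8·63) = 1 − 132/504 = 0.738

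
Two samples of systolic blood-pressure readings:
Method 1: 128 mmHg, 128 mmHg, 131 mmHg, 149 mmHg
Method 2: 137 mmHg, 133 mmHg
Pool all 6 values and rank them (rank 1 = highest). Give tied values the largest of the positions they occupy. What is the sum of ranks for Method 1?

Sorted (descending): 149, 137, 133, 131, 128, 128
The 2 values of 128 occupy positions 5–6 → each gets rank 6.
Method 1 values → pooled ranks: 128→6, 128→6, 131→4, 149→1
Rank sum = 6 + 6 + 4 + 1 = 17

17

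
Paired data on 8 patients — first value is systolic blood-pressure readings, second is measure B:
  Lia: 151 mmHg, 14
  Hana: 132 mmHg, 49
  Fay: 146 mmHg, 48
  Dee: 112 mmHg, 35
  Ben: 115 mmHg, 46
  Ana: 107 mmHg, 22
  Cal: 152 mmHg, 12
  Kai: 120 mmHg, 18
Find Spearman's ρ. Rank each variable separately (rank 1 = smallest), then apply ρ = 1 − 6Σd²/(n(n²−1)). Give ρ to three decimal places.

-0.333

Ranks of variable 1: 7, 5, 6, 2, 3, 1, 8, 4
Ranks of variable 2: 2, 8, 7, 5, 6, 4, 1, 3
d = r₁ − r₂: 5, -3, -1, -3, -3, -3, 7, 1
d²: 25, 9, 1, 9, 9, 9, 49, 1; Σd² = 112
ρ = 1 − 6·112/(8·63) = 1 − 672/504 = -0.333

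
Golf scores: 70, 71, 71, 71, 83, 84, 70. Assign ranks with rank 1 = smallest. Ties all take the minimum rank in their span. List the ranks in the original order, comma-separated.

1, 3, 3, 3, 6, 7, 1

Sorted (ascending): 70, 70, 71, 71, 71, 83, 84
The 2 values of 70 occupy positions 1–2 → each gets rank 1.
The 3 values of 71 occupy positions 3–5 → each gets rank 3.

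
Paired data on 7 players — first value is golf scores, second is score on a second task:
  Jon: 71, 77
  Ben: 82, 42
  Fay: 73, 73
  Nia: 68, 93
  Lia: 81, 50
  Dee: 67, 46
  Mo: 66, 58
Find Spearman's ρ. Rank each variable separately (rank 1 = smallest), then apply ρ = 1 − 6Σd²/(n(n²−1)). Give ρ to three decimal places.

Ranks of variable 1: 4, 7, 5, 3, 6, 2, 1
Ranks of variable 2: 6, 1, 5, 7, 3, 2, 4
d = r₁ − r₂: -2, 6, 0, -4, 3, 0, -3
d²: 4, 36, 0, 16, 9, 0, 9; Σd² = 74
ρ = 1 − 6·74/(7·48) = 1 − 444/336 = -0.321

-0.321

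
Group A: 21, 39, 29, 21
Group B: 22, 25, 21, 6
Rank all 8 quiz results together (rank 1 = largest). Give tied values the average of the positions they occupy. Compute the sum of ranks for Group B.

Sorted (descending): 39, 29, 25, 22, 21, 21, 21, 6
The 3 values of 21 occupy positions 5–7 → average rank 6.
Group B values → pooled ranks: 22→4, 25→3, 21→6, 6→8
Rank sum = 4 + 3 + 6 + 8 = 21

21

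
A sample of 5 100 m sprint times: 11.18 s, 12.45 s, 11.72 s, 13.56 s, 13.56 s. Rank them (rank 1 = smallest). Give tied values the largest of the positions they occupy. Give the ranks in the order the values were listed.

Sorted (ascending): 11.18, 11.72, 12.45, 13.56, 13.56
The 2 values of 13.56 occupy positions 4–5 → each gets rank 5.

1, 3, 2, 5, 5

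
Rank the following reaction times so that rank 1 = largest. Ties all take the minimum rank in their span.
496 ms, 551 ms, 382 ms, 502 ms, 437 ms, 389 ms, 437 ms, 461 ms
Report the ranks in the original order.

Sorted (descending): 551, 502, 496, 461, 437, 437, 389, 382
The 2 values of 437 occupy positions 5–6 → each gets rank 5.

3, 1, 8, 2, 5, 7, 5, 4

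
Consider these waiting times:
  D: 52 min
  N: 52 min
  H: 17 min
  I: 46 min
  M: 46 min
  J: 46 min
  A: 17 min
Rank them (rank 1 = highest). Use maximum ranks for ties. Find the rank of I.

Sorted (descending): 52, 52, 46, 46, 46, 17, 17
The 2 values of 52 occupy positions 1–2 → each gets rank 2.
The 3 values of 46 occupy positions 3–5 → each gets rank 5.
The 2 values of 17 occupy positions 6–7 → each gets rank 7.
I has value 46 min → rank 5.

5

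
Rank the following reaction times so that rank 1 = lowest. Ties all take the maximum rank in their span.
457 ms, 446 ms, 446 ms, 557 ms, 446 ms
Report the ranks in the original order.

Sorted (ascending): 446, 446, 446, 457, 557
The 3 values of 446 occupy positions 1–3 → each gets rank 3.

4, 3, 3, 5, 3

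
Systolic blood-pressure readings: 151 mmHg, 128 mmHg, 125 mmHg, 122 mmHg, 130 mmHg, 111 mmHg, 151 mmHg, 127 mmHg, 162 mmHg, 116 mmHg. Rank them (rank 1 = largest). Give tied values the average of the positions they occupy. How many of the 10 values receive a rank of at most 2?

1

Sorted (descending): 162, 151, 151, 130, 128, 127, 125, 122, 116, 111
The 2 values of 151 occupy positions 2–3 → average rank (2+3)/2 = 2.5.
Ranks ≤ 2: {1} → 1 value.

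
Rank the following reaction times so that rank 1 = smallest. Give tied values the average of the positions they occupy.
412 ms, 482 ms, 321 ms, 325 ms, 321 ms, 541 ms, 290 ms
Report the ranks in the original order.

5, 6, 2.5, 4, 2.5, 7, 1

Sorted (ascending): 290, 321, 321, 325, 412, 482, 541
The 2 values of 321 occupy positions 2–3 → average rank (2+3)/2 = 2.5.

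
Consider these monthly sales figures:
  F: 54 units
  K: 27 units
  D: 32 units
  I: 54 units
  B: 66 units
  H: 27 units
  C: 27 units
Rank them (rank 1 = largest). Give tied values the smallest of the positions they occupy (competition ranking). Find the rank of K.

5

Sorted (descending): 66, 54, 54, 32, 27, 27, 27
The 2 values of 54 occupy positions 2–3 → each gets rank 2.
The 3 values of 27 occupy positions 5–7 → each gets rank 5.
K has value 27 units → rank 5.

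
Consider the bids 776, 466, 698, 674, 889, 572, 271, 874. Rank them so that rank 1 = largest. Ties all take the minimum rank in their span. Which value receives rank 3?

776

Sorted (descending): 889, 874, 776, 698, 674, 572, 466, 271
No ties — each value takes its position as its rank.
Rank 3 → value 776.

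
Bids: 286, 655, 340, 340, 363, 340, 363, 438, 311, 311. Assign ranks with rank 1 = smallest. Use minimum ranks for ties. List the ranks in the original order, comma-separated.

1, 10, 4, 4, 7, 4, 7, 9, 2, 2

Sorted (ascending): 286, 311, 311, 340, 340, 340, 363, 363, 438, 655
The 2 values of 311 occupy positions 2–3 → each gets rank 2.
The 3 values of 340 occupy positions 4–6 → each gets rank 4.
The 2 values of 363 occupy positions 7–8 → each gets rank 7.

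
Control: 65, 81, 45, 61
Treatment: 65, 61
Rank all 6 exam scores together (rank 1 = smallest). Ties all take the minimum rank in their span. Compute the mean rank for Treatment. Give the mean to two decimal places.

3.00

Sorted (ascending): 45, 61, 61, 65, 65, 81
The 2 values of 61 occupy positions 2–3 → each gets rank 2.
The 2 values of 65 occupy positions 4–5 → each gets rank 4.
Treatment values → pooled ranks: 65→4, 61→2
Mean rank = (4 + 2) / 2 = 3.00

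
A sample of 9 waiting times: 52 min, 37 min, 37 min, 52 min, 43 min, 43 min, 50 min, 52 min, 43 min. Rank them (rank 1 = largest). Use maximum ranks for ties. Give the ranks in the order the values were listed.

Sorted (descending): 52, 52, 52, 50, 43, 43, 43, 37, 37
The 3 values of 52 occupy positions 1–3 → each gets rank 3.
The 3 values of 43 occupy positions 5–7 → each gets rank 7.
The 2 values of 37 occupy positions 8–9 → each gets rank 9.

3, 9, 9, 3, 7, 7, 4, 3, 7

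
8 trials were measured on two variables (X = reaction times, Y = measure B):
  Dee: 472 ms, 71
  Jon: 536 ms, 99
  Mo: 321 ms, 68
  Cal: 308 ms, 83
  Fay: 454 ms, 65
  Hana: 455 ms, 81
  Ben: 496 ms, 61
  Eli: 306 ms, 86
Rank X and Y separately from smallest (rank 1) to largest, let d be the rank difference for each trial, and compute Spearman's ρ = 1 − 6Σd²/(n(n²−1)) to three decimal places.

-0.143

Ranks of variable 1: 6, 8, 3, 2, 4, 5, 7, 1
Ranks of variable 2: 4, 8, 3, 6, 2, 5, 1, 7
d = r₁ − r₂: 2, 0, 0, -4, 2, 0, 6, -6
d²: 4, 0, 0, 16, 4, 0, 36, 36; Σd² = 96
ρ = 1 − 6·96/(8·63) = 1 − 576/504 = -0.143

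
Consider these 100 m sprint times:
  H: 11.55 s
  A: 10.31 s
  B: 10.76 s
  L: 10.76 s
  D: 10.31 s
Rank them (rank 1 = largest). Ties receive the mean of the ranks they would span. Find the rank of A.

Sorted (descending): 11.55, 10.76, 10.76, 10.31, 10.31
The 2 values of 10.76 occupy positions 2–3 → average rank (2+3)/2 = 2.5.
The 2 values of 10.31 occupy positions 4–5 → average rank (4+5)/2 = 4.5.
A has value 10.31 s → rank 4.5.

4.5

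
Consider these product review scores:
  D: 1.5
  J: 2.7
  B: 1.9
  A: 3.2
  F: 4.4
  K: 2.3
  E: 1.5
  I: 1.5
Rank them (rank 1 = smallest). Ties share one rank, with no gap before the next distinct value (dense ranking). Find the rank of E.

1

Sorted (ascending): 1.5, 1.5, 1.5, 1.9, 2.3, 2.7, 3.2, 4.4
The 3 values of 1.5 share dense rank 1.
Remaining distinct values take the next consecutive integers.
E has value 1.5 → rank 1.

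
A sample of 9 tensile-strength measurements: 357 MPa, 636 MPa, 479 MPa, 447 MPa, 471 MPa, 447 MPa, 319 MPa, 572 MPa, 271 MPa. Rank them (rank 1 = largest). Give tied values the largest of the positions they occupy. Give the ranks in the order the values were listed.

7, 1, 3, 6, 4, 6, 8, 2, 9

Sorted (descending): 636, 572, 479, 471, 447, 447, 357, 319, 271
The 2 values of 447 occupy positions 5–6 → each gets rank 6.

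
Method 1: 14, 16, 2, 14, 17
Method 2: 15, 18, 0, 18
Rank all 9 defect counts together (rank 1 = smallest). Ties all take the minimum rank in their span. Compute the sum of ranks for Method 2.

Sorted (ascending): 0, 2, 14, 14, 15, 16, 17, 18, 18
The 2 values of 14 occupy positions 3–4 → each gets rank 3.
The 2 values of 18 occupy positions 8–9 → each gets rank 8.
Method 2 values → pooled ranks: 15→5, 18→8, 0→1, 18→8
Rank sum = 5 + 8 + 1 + 8 = 22

22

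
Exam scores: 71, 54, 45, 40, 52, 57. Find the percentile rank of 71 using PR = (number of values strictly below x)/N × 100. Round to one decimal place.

83.3

N = 6.
Strictly below 71: 5. Equal to 71: 1.
PR = 5/6 × 100 = 83.3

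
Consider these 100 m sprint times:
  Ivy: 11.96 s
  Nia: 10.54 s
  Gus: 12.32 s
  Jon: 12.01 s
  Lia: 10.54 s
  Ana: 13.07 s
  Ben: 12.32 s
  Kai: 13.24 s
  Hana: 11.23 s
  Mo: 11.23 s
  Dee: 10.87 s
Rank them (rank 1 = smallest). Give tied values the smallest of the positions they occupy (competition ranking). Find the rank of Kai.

Sorted (ascending): 10.54, 10.54, 10.87, 11.23, 11.23, 11.96, 12.01, 12.32, 12.32, 13.07, 13.24
The 2 values of 10.54 occupy positions 1–2 → each gets rank 1.
The 2 values of 11.23 occupy positions 4–5 → each gets rank 4.
The 2 values of 12.32 occupy positions 8–9 → each gets rank 8.
Kai has value 13.24 s → rank 11.

11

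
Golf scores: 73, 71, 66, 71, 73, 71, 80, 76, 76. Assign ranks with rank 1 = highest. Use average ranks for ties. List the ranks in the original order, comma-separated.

4.5, 7, 9, 7, 4.5, 7, 1, 2.5, 2.5

Sorted (descending): 80, 76, 76, 73, 73, 71, 71, 71, 66
The 2 values of 76 occupy positions 2–3 → average rank (2+3)/2 = 2.5.
The 2 values of 73 occupy positions 4–5 → average rank (4+5)/2 = 4.5.
The 3 values of 71 occupy positions 6–8 → average rank 7.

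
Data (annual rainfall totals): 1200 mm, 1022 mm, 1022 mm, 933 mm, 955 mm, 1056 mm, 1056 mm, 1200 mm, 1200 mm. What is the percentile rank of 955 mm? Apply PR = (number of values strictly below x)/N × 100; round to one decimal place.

11.1

N = 9.
Strictly below 955: 1. Equal to 955: 1.
PR = 1/9 × 100 = 11.1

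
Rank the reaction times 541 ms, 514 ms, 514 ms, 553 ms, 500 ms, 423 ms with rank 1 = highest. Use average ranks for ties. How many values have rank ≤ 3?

Sorted (descending): 553, 541, 514, 514, 500, 423
The 2 values of 514 occupy positions 3–4 → average rank (3+4)/2 = 3.5.
Ranks ≤ 3: {1, 2} → 2 values.

2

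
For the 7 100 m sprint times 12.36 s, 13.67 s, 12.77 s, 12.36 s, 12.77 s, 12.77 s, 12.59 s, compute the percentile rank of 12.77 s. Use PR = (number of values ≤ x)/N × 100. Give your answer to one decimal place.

85.7

N = 7.
Strictly below 12.77: 3. Equal to 12.77: 3.
PR = 6/7 × 100 = 85.7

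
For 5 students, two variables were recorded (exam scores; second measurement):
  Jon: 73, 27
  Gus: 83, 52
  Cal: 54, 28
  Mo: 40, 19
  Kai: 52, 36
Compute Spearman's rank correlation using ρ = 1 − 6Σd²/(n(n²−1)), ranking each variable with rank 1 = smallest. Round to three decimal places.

0.600

Ranks of variable 1: 4, 5, 3, 1, 2
Ranks of variable 2: 2, 5, 3, 1, 4
d = r₁ − r₂: 2, 0, 0, 0, -2
d²: 4, 0, 0, 0, 4; Σd² = 8
ρ = 1 − 6·8/(5·24) = 1 − 48/120 = 0.600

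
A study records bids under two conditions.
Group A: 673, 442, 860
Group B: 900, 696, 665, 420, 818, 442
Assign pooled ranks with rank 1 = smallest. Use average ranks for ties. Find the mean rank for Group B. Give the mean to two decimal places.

4.92

Sorted (ascending): 420, 442, 442, 665, 673, 696, 818, 860, 900
The 2 values of 442 occupy positions 2–3 → average rank (2+3)/2 = 2.5.
Group B values → pooled ranks: 900→9, 696→6, 665→4, 420→1, 818→7, 442→2.5
Mean rank = (9 + 6 + 4 + 1 + 7 + 2.5) / 6 = 4.92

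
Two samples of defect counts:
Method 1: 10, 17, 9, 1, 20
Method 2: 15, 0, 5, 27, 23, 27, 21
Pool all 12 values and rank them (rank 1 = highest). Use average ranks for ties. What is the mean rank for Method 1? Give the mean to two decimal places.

7.80

Sorted (descending): 27, 27, 23, 21, 20, 17, 15, 10, 9, 5, 1, 0
The 2 values of 27 occupy positions 1–2 → average rank (1+2)/2 = 1.5.
Method 1 values → pooled ranks: 10→8, 17→6, 9→9, 1→11, 20→5
Mean rank = (8 + 6 + 9 + 11 + 5) / 5 = 7.80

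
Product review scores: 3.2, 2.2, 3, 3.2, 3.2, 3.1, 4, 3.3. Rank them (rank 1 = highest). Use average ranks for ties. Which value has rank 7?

3

Sorted (descending): 4, 3.3, 3.2, 3.2, 3.2, 3.1, 3, 2.2
The 3 values of 3.2 occupy positions 3–5 → average rank 4.
Rank 7 → value 3.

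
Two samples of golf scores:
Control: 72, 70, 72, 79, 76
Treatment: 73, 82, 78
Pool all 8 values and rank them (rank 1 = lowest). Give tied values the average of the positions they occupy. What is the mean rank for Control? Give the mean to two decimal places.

Sorted (ascending): 70, 72, 72, 73, 76, 78, 79, 82
The 2 values of 72 occupy positions 2–3 → average rank (2+3)/2 = 2.5.
Control values → pooled ranks: 72→2.5, 70→1, 72→2.5, 79→7, 76→5
Mean rank = (2.5 + 1 + 2.5 + 7 + 5) / 5 = 3.60

3.60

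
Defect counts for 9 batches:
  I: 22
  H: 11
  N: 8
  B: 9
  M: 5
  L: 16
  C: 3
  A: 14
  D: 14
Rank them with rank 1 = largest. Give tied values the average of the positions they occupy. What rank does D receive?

3.5

Sorted (descending): 22, 16, 14, 14, 11, 9, 8, 5, 3
The 2 values of 14 occupy positions 3–4 → average rank (3+4)/2 = 3.5.
D has value 14 → rank 3.5.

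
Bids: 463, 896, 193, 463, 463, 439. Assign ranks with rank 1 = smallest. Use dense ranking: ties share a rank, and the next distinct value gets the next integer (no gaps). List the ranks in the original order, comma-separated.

Sorted (ascending): 193, 439, 463, 463, 463, 896
The 3 values of 463 share dense rank 3.
Remaining distinct values take the next consecutive integers.

3, 4, 1, 3, 3, 2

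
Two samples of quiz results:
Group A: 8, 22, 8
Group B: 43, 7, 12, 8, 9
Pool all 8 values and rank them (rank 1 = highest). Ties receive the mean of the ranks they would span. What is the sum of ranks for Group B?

Sorted (descending): 43, 22, 12, 9, 8, 8, 8, 7
The 3 values of 8 occupy positions 5–7 → average rank 6.
Group B values → pooled ranks: 43→1, 7→8, 12→3, 8→6, 9→4
Rank sum = 1 + 8 + 3 + 6 + 4 = 22

22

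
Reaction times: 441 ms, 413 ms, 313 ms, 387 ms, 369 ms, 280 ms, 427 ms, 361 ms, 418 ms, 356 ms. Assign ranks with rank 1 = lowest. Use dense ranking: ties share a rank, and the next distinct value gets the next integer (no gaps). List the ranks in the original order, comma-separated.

10, 7, 2, 6, 5, 1, 9, 4, 8, 3

Sorted (ascending): 280, 313, 356, 361, 369, 387, 413, 418, 427, 441
No ties — each value takes its position as its rank.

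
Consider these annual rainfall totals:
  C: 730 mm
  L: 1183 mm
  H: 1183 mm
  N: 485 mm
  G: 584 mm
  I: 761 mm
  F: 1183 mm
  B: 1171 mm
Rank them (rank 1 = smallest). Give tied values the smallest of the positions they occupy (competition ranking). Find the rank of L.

6

Sorted (ascending): 485, 584, 730, 761, 1171, 1183, 1183, 1183
The 3 values of 1183 occupy positions 6–8 → each gets rank 6.
L has value 1183 mm → rank 6.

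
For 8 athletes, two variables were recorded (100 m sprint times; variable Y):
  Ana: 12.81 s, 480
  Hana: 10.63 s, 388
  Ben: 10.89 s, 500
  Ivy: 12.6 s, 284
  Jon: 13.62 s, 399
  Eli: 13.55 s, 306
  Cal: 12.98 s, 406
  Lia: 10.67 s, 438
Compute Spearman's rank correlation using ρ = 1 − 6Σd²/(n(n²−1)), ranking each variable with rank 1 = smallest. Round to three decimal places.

Ranks of variable 1: 5, 1, 3, 4, 8, 7, 6, 2
Ranks of variable 2: 7, 3, 8, 1, 4, 2, 5, 6
d = r₁ − r₂: -2, -2, -5, 3, 4, 5, 1, -4
d²: 4, 4, 25, 9, 16, 25, 1, 16; Σd² = 100
ρ = 1 − 6·100/(8·63) = 1 − 600/504 = -0.190

-0.190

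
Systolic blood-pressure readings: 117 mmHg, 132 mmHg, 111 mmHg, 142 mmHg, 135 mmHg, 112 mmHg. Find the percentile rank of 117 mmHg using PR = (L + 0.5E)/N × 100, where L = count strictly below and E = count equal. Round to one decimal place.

41.7

N = 6.
Strictly below 117: 2. Equal to 117: 1.
PR = (2 + 0.5·1)/6 × 100 = 41.7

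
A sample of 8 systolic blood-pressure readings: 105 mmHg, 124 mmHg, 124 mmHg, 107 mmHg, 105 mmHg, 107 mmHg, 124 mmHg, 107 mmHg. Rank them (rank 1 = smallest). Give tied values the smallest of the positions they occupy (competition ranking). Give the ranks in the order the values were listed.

Sorted (ascending): 105, 105, 107, 107, 107, 124, 124, 124
The 2 values of 105 occupy positions 1–2 → each gets rank 1.
The 3 values of 107 occupy positions 3–5 → each gets rank 3.
The 3 values of 124 occupy positions 6–8 → each gets rank 6.

1, 6, 6, 3, 1, 3, 6, 3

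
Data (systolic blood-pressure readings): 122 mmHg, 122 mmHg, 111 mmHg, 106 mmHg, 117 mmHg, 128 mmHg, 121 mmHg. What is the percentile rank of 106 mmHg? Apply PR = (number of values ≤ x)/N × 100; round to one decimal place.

N = 7.
Strictly below 106: 0. Equal to 106: 1.
PR = 1/7 × 100 = 14.3

14.3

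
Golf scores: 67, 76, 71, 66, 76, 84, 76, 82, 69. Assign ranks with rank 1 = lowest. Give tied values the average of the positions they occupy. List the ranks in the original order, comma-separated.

Sorted (ascending): 66, 67, 69, 71, 76, 76, 76, 82, 84
The 3 values of 76 occupy positions 5–7 → average rank 6.

2, 6, 4, 1, 6, 9, 6, 8, 3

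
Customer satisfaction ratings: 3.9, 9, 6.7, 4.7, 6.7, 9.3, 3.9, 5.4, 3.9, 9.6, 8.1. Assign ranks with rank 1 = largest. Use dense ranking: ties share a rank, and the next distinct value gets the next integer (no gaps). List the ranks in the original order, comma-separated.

8, 3, 5, 7, 5, 2, 8, 6, 8, 1, 4

Sorted (descending): 9.6, 9.3, 9, 8.1, 6.7, 6.7, 5.4, 4.7, 3.9, 3.9, 3.9
The 2 values of 6.7 share dense rank 5.
The 3 values of 3.9 share dense rank 8.
Remaining distinct values take the next consecutive integers.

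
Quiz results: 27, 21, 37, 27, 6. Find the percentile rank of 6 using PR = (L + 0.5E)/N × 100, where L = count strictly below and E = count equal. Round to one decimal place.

10.0

N = 5.
Strictly below 6: 0. Equal to 6: 1.
PR = (0 + 0.5·1)/5 × 100 = 10.0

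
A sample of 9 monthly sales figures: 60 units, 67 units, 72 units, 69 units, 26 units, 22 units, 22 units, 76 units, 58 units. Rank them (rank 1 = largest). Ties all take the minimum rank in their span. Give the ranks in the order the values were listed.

5, 4, 2, 3, 7, 8, 8, 1, 6

Sorted (descending): 76, 72, 69, 67, 60, 58, 26, 22, 22
The 2 values of 22 occupy positions 8–9 → each gets rank 8.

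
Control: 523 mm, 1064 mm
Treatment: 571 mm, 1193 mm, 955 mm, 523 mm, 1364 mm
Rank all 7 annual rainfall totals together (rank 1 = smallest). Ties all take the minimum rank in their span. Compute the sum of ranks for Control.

6

Sorted (ascending): 523, 523, 571, 955, 1064, 1193, 1364
The 2 values of 523 occupy positions 1–2 → each gets rank 1.
Control values → pooled ranks: 523→1, 1064→5
Rank sum = 1 + 5 = 6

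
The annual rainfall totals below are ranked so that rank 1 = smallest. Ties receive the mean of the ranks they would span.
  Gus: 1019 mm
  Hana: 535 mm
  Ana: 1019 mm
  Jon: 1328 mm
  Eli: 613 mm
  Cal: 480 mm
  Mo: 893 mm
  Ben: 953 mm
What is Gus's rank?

Sorted (ascending): 480, 535, 613, 893, 953, 1019, 1019, 1328
The 2 values of 1019 occupy positions 6–7 → average rank (6+7)/2 = 6.5.
Gus has value 1019 mm → rank 6.5.

6.5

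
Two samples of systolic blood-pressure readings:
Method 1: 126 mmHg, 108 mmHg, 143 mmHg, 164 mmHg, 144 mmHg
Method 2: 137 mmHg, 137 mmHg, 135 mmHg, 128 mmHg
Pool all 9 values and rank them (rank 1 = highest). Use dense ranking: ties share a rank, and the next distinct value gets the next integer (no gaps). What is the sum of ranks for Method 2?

Sorted (descending): 164, 144, 143, 137, 137, 135, 128, 126, 108
The 2 values of 137 share dense rank 4.
Remaining distinct values take the next consecutive integers.
Method 2 values → pooled ranks: 137→4, 137→4, 135→5, 128→6
Rank sum = 4 + 4 + 5 + 6 = 19

19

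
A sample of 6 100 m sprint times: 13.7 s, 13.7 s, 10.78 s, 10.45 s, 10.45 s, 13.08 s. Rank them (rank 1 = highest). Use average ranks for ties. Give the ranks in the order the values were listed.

Sorted (descending): 13.7, 13.7, 13.08, 10.78, 10.45, 10.45
The 2 values of 13.7 occupy positions 1–2 → average rank (1+2)/2 = 1.5.
The 2 values of 10.45 occupy positions 5–6 → average rank (5+6)/2 = 5.5.

1.5, 1.5, 4, 5.5, 5.5, 3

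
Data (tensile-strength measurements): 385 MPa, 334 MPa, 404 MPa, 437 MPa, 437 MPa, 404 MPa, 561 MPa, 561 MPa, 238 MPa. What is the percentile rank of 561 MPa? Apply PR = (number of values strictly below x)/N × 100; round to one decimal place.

N = 9.
Strictly below 561: 7. Equal to 561: 2.
PR = 7/9 × 100 = 77.8

77.8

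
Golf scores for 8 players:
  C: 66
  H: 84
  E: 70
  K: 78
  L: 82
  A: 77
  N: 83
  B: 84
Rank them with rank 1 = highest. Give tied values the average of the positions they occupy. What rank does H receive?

1.5

Sorted (descending): 84, 84, 83, 82, 78, 77, 70, 66
The 2 values of 84 occupy positions 1–2 → average rank (1+2)/2 = 1.5.
H has value 84 → rank 1.5.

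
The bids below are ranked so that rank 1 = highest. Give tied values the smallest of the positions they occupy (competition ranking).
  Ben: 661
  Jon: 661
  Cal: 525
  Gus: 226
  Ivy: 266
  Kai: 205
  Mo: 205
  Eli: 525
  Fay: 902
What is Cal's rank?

Sorted (descending): 902, 661, 661, 525, 525, 266, 226, 205, 205
The 2 values of 661 occupy positions 2–3 → each gets rank 2.
The 2 values of 525 occupy positions 4–5 → each gets rank 4.
The 2 values of 205 occupy positions 8–9 → each gets rank 8.
Cal has value 525 → rank 4.

4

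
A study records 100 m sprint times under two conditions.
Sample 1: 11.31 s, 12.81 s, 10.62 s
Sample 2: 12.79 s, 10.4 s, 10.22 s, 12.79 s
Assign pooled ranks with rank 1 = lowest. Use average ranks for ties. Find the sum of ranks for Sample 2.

14

Sorted (ascending): 10.22, 10.4, 10.62, 11.31, 12.79, 12.79, 12.81
The 2 values of 12.79 occupy positions 5–6 → average rank (5+6)/2 = 5.5.
Sample 2 values → pooled ranks: 12.79→5.5, 10.4→2, 10.22→1, 12.79→5.5
Rank sum = 5.5 + 2 + 1 + 5.5 = 14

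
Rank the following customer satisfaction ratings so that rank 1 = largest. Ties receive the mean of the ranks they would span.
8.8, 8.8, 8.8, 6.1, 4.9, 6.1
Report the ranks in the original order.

2, 2, 2, 4.5, 6, 4.5

Sorted (descending): 8.8, 8.8, 8.8, 6.1, 6.1, 4.9
The 3 values of 8.8 occupy positions 1–3 → average rank 2.
The 2 values of 6.1 occupy positions 4–5 → average rank (4+5)/2 = 4.5.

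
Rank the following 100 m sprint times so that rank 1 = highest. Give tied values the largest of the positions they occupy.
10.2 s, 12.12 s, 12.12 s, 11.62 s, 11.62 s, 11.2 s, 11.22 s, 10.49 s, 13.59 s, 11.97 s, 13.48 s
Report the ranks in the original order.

Sorted (descending): 13.59, 13.48, 12.12, 12.12, 11.97, 11.62, 11.62, 11.22, 11.2, 10.49, 10.2
The 2 values of 12.12 occupy positions 3–4 → each gets rank 4.
The 2 values of 11.62 occupy positions 6–7 → each gets rank 7.

11, 4, 4, 7, 7, 9, 8, 10, 1, 5, 2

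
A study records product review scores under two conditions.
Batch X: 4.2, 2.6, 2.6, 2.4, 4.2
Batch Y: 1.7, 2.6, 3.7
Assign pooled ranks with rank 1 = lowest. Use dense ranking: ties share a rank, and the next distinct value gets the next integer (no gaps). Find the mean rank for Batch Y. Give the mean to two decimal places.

2.67

Sorted (ascending): 1.7, 2.4, 2.6, 2.6, 2.6, 3.7, 4.2, 4.2
The 3 values of 2.6 share dense rank 3.
The 2 values of 4.2 share dense rank 5.
Remaining distinct values take the next consecutive integers.
Batch Y values → pooled ranks: 1.7→1, 2.6→3, 3.7→4
Mean rank = (1 + 3 + 4) / 3 = 2.67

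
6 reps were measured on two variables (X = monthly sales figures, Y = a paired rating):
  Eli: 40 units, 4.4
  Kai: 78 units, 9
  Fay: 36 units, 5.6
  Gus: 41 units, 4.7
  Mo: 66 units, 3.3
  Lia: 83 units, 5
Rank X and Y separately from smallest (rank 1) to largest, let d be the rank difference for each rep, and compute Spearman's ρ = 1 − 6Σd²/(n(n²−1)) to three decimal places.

0.143

Ranks of variable 1: 2, 5, 1, 3, 4, 6
Ranks of variable 2: 2, 6, 5, 3, 1, 4
d = r₁ − r₂: 0, -1, -4, 0, 3, 2
d²: 0, 1, 16, 0, 9, 4; Σd² = 30
ρ = 1 − 6·30/(6·35) = 1 − 180/210 = 0.143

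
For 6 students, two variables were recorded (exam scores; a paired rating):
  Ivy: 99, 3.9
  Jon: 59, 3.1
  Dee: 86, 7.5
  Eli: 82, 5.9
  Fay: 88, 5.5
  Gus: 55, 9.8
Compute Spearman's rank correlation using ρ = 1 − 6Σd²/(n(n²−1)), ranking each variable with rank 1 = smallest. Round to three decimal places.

-0.371

Ranks of variable 1: 6, 2, 4, 3, 5, 1
Ranks of variable 2: 2, 1, 5, 4, 3, 6
d = r₁ − r₂: 4, 1, -1, -1, 2, -5
d²: 16, 1, 1, 1, 4, 25; Σd² = 48
ρ = 1 − 6·48/(6·35) = 1 − 288/210 = -0.371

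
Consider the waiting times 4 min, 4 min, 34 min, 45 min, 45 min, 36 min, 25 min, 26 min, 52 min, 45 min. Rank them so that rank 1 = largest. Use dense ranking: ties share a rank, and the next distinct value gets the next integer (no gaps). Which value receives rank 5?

26

Sorted (descending): 52, 45, 45, 45, 36, 34, 26, 25, 4, 4
The 3 values of 45 share dense rank 2.
The 2 values of 4 share dense rank 7.
Remaining distinct values take the next consecutive integers.
Rank 5 → value 26.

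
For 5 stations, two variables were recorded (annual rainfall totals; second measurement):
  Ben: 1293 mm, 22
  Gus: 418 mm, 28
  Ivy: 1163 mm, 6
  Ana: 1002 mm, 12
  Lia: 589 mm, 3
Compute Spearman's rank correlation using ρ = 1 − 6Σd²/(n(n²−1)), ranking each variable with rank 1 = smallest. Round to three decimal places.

-0.100

Ranks of variable 1: 5, 1, 4, 3, 2
Ranks of variable 2: 4, 5, 2, 3, 1
d = r₁ − r₂: 1, -4, 2, 0, 1
d²: 1, 16, 4, 0, 1; Σd² = 22
ρ = 1 − 6·22/(5·24) = 1 − 132/120 = -0.100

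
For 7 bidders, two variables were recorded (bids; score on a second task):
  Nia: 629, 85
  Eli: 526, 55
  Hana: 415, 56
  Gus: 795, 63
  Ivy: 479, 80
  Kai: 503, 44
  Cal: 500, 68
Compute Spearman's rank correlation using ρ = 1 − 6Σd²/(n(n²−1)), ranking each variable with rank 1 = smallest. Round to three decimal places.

0.071

Ranks of variable 1: 6, 5, 1, 7, 2, 4, 3
Ranks of variable 2: 7, 2, 3, 4, 6, 1, 5
d = r₁ − r₂: -1, 3, -2, 3, -4, 3, -2
d²: 1, 9, 4, 9, 16, 9, 4; Σd² = 52
ρ = 1 − 6·52/(7·48) = 1 − 312/336 = 0.071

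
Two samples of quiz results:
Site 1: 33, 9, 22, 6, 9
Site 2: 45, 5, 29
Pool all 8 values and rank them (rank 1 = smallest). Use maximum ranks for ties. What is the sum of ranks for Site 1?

22

Sorted (ascending): 5, 6, 9, 9, 22, 29, 33, 45
The 2 values of 9 occupy positions 3–4 → each gets rank 4.
Site 1 values → pooled ranks: 33→7, 9→4, 22→5, 6→2, 9→4
Rank sum = 7 + 4 + 5 + 2 + 4 = 22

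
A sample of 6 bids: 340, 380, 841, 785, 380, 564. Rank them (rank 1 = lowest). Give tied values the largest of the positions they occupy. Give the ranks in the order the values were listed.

Sorted (ascending): 340, 380, 380, 564, 785, 841
The 2 values of 380 occupy positions 2–3 → each gets rank 3.

1, 3, 6, 5, 3, 4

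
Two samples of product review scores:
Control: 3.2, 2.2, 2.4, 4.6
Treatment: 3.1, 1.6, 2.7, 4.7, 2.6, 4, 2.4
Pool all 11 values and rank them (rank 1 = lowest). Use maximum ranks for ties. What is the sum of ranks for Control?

Sorted (ascending): 1.6, 2.2, 2.4, 2.4, 2.6, 2.7, 3.1, 3.2, 4, 4.6, 4.7
The 2 values of 2.4 occupy positions 3–4 → each gets rank 4.
Control values → pooled ranks: 3.2→8, 2.2→2, 2.4→4, 4.6→10
Rank sum = 8 + 2 + 4 + 10 = 24

24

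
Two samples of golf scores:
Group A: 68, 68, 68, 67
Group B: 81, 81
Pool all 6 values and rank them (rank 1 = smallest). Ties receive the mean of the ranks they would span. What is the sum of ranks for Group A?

10

Sorted (ascending): 67, 68, 68, 68, 81, 81
The 3 values of 68 occupy positions 2–4 → average rank 3.
The 2 values of 81 occupy positions 5–6 → average rank (5+6)/2 = 5.5.
Group A values → pooled ranks: 68→3, 68→3, 68→3, 67→1
Rank sum = 3 + 3 + 3 + 1 = 10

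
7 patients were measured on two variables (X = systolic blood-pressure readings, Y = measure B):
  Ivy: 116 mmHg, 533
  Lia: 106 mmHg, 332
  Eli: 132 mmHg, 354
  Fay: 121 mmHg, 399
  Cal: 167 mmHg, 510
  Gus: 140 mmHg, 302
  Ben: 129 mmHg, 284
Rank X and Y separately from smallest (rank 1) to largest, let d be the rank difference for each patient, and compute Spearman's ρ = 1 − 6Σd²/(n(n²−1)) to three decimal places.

-0.071

Ranks of variable 1: 2, 1, 5, 3, 7, 6, 4
Ranks of variable 2: 7, 3, 4, 5, 6, 2, 1
d = r₁ − r₂: -5, -2, 1, -2, 1, 4, 3
d²: 25, 4, 1, 4, 1, 16, 9; Σd² = 60
ρ = 1 − 6·60/(7·48) = 1 − 360/336 = -0.071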